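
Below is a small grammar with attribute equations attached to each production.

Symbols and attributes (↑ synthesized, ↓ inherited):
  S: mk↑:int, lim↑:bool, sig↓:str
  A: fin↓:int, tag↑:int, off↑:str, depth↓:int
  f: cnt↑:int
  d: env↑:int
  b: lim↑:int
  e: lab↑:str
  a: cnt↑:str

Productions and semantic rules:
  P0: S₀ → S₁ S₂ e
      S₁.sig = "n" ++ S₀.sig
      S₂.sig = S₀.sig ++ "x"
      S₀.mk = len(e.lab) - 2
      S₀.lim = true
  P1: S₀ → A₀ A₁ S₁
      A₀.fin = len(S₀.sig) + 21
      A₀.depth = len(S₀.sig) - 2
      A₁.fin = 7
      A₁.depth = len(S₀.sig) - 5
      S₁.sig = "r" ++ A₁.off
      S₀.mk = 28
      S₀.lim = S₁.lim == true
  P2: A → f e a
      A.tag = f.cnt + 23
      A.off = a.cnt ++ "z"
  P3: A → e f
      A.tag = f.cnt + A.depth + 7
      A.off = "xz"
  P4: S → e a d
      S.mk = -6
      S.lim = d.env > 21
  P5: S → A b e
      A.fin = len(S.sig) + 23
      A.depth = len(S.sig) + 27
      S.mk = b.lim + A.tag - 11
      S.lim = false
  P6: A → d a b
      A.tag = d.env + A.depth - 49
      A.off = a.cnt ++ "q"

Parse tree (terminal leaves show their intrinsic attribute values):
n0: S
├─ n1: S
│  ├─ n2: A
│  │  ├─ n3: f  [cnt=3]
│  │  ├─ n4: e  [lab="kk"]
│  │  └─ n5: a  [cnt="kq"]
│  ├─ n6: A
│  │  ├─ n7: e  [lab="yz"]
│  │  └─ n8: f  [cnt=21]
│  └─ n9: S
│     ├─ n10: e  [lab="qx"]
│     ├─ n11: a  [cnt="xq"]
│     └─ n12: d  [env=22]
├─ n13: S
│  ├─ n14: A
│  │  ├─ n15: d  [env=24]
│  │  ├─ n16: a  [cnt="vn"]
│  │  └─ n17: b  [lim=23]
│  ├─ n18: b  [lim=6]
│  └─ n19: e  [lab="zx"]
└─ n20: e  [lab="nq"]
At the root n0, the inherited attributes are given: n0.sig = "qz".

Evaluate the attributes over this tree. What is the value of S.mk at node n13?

1. n0.sig = "qz"  [given at root]
2. n1.sig = "nqz"  ["n" ++ S₀.sig]
3. n2.fin = 24  [len(S₀.sig) + 21]
4. n2.depth = 1  [len(S₀.sig) - 2]
5. n3.cnt = 3  [terminal]
6. n4.lab = "kk"  [terminal]
7. n5.cnt = "kq"  [terminal]
8. n2.tag = 26  [f.cnt + 23]
9. n2.off = "kqz"  [a.cnt ++ "z"]
10. n6.fin = 7  [7]
11. n6.depth = -2  [len(S₀.sig) - 5]
12. n7.lab = "yz"  [terminal]
13. n8.cnt = 21  [terminal]
14. n6.tag = 26  [f.cnt + A.depth + 7]
15. n6.off = "xz"  ["xz"]
16. n9.sig = "rxz"  ["r" ++ A₁.off]
17. n10.lab = "qx"  [terminal]
18. n11.cnt = "xq"  [terminal]
19. n12.env = 22  [terminal]
20. n9.mk = -6  [-6]
21. n9.lim = true  [d.env > 21]
22. n1.mk = 28  [28]
23. n1.lim = true  [S₁.lim == true]
24. n13.sig = "qzx"  [S₀.sig ++ "x"]
25. n14.fin = 26  [len(S.sig) + 23]
26. n14.depth = 30  [len(S.sig) + 27]
27. n15.env = 24  [terminal]
28. n16.cnt = "vn"  [terminal]
29. n17.lim = 23  [terminal]
30. n14.tag = 5  [d.env + A.depth - 49]
31. n14.off = "vnq"  [a.cnt ++ "q"]
32. n18.lim = 6  [terminal]
33. n19.lab = "zx"  [terminal]
34. n13.mk = 0  [b.lim + A.tag - 11]
35. n13.lim = false  [false]
36. n20.lab = "nq"  [terminal]
37. n0.mk = 0  [len(e.lab) - 2]
38. n0.lim = true  [true]

0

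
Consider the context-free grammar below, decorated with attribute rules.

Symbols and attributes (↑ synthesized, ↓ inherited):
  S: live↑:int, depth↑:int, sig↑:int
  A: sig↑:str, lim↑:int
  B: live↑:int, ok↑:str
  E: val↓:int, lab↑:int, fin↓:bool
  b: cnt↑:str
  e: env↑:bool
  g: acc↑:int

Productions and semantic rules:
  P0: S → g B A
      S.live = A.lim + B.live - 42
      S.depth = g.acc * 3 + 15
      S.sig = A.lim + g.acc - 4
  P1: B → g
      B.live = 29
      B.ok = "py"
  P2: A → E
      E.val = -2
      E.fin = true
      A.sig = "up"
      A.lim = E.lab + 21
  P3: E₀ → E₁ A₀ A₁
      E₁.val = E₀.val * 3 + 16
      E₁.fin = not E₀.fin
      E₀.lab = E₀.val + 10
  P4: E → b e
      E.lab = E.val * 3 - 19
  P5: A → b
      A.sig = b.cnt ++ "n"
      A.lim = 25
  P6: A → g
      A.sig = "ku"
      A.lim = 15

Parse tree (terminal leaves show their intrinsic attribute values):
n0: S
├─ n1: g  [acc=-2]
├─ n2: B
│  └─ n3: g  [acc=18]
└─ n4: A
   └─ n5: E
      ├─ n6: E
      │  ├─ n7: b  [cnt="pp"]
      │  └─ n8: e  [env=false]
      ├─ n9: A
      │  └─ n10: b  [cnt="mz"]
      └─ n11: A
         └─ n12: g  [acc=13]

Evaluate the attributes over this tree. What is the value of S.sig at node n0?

23

1. n1.acc = -2  [terminal]
2. n3.acc = 18  [terminal]
3. n2.live = 29  [29]
4. n2.ok = "py"  ["py"]
5. n5.val = -2  [-2]
6. n5.fin = true  [true]
7. n6.val = 10  [E₀.val * 3 + 16]
8. n6.fin = false  [not E₀.fin]
9. n7.cnt = "pp"  [terminal]
10. n8.env = false  [terminal]
11. n6.lab = 11  [E.val * 3 - 19]
12. n10.cnt = "mz"  [terminal]
13. n9.sig = "mzn"  [b.cnt ++ "n"]
14. n9.lim = 25  [25]
15. n12.acc = 13  [terminal]
16. n11.sig = "ku"  ["ku"]
17. n11.lim = 15  [15]
18. n5.lab = 8  [E₀.val + 10]
19. n4.sig = "up"  ["up"]
20. n4.lim = 29  [E.lab + 21]
21. n0.live = 16  [A.lim + B.live - 42]
22. n0.depth = 9  [g.acc * 3 + 15]
23. n0.sig = 23  [A.lim + g.acc - 4]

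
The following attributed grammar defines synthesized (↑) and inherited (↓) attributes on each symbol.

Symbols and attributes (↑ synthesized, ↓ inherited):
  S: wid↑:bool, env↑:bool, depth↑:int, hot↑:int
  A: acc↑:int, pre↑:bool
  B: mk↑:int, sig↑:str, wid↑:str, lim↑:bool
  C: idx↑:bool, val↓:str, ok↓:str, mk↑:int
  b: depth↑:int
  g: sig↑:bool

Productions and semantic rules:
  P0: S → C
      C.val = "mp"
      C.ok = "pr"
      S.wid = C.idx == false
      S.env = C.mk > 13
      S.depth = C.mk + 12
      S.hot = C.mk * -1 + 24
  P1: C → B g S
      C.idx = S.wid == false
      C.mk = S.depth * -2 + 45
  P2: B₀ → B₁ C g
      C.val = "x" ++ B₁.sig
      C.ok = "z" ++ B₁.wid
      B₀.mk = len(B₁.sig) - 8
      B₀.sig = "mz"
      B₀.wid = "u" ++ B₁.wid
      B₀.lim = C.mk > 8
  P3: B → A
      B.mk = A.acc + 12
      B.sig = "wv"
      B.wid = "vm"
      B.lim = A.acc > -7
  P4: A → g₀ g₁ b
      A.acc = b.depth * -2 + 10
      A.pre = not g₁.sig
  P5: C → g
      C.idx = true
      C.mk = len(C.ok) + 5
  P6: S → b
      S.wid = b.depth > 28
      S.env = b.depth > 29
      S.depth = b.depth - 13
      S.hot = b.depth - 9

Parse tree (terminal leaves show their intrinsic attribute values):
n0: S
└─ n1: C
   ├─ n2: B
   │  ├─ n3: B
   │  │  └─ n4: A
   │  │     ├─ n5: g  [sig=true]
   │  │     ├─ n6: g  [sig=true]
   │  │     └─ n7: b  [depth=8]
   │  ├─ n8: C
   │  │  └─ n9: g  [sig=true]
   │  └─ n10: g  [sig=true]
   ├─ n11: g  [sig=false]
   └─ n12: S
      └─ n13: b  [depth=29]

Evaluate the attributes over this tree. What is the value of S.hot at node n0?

1. n1.val = "mp"  ["mp"]
2. n1.ok = "pr"  ["pr"]
3. n5.sig = true  [terminal]
4. n6.sig = true  [terminal]
5. n7.depth = 8  [terminal]
6. n4.acc = -6  [b.depth * -2 + 10]
7. n4.pre = false  [not g₁.sig]
8. n3.mk = 6  [A.acc + 12]
9. n3.sig = "wv"  ["wv"]
10. n3.wid = "vm"  ["vm"]
11. n3.lim = true  [A.acc > -7]
12. n8.val = "xwv"  ["x" ++ B₁.sig]
13. n8.ok = "zvm"  ["z" ++ B₁.wid]
14. n9.sig = true  [terminal]
15. n8.idx = true  [true]
16. n8.mk = 8  [len(C.ok) + 5]
17. n10.sig = true  [terminal]
18. n2.mk = -6  [len(B₁.sig) - 8]
19. n2.sig = "mz"  ["mz"]
20. n2.wid = "uvm"  ["u" ++ B₁.wid]
21. n2.lim = false  [C.mk > 8]
22. n11.sig = false  [terminal]
23. n13.depth = 29  [terminal]
24. n12.wid = true  [b.depth > 28]
25. n12.env = false  [b.depth > 29]
26. n12.depth = 16  [b.depth - 13]
27. n12.hot = 20  [b.depth - 9]
28. n1.idx = false  [S.wid == false]
29. n1.mk = 13  [S.depth * -2 + 45]
30. n0.wid = true  [C.idx == false]
31. n0.env = false  [C.mk > 13]
32. n0.depth = 25  [C.mk + 12]
33. n0.hot = 11  [C.mk * -1 + 24]

11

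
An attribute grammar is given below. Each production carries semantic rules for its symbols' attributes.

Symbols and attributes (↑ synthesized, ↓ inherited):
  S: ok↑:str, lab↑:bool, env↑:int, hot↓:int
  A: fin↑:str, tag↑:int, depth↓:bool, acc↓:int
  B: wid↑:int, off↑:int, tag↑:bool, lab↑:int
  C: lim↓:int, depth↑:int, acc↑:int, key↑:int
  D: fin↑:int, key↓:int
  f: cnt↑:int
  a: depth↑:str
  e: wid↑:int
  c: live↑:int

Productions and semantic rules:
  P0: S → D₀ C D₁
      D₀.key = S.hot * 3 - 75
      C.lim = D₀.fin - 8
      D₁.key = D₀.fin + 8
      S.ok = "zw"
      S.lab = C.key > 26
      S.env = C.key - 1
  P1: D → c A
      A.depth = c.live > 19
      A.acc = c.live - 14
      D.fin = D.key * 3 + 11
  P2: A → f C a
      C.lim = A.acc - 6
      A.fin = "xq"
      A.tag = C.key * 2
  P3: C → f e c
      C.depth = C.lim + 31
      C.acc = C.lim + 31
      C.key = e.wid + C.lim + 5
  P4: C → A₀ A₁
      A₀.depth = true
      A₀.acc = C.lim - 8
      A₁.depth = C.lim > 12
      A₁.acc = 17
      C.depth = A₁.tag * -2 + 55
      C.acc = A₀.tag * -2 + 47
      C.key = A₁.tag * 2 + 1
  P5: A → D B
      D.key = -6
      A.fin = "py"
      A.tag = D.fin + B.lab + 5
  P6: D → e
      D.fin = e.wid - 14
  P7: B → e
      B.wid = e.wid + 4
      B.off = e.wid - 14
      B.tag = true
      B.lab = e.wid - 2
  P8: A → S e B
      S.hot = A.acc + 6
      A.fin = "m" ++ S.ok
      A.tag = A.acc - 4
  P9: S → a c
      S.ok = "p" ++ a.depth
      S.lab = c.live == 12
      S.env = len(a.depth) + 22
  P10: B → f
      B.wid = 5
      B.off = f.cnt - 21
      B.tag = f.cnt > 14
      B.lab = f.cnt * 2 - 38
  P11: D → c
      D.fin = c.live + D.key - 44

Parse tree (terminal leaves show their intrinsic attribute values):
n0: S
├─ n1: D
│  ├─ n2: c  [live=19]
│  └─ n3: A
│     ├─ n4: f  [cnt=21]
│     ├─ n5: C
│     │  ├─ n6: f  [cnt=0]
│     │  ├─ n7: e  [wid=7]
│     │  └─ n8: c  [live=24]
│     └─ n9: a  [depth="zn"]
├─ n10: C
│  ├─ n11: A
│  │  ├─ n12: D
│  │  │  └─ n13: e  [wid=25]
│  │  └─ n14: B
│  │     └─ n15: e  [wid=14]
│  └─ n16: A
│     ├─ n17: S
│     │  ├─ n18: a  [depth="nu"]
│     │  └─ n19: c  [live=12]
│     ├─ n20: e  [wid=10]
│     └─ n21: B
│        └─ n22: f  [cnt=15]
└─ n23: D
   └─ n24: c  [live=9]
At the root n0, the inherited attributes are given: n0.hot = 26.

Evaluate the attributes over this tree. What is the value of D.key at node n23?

1. n0.hot = 26  [given at root]
2. n1.key = 3  [S.hot * 3 - 75]
3. n2.live = 19  [terminal]
4. n3.depth = false  [c.live > 19]
5. n3.acc = 5  [c.live - 14]
6. n4.cnt = 21  [terminal]
7. n5.lim = -1  [A.acc - 6]
8. n6.cnt = 0  [terminal]
9. n7.wid = 7  [terminal]
10. n8.live = 24  [terminal]
11. n5.depth = 30  [C.lim + 31]
12. n5.acc = 30  [C.lim + 31]
13. n5.key = 11  [e.wid + C.lim + 5]
14. n9.depth = "zn"  [terminal]
15. n3.fin = "xq"  ["xq"]
16. n3.tag = 22  [C.key * 2]
17. n1.fin = 20  [D.key * 3 + 11]
18. n10.lim = 12  [D₀.fin - 8]
19. n11.depth = true  [true]
20. n11.acc = 4  [C.lim - 8]
21. n12.key = -6  [-6]
22. n13.wid = 25  [terminal]
23. n12.fin = 11  [e.wid - 14]
24. n15.wid = 14  [terminal]
25. n14.wid = 18  [e.wid + 4]
26. n14.off = 0  [e.wid - 14]
27. n14.tag = true  [true]
28. n14.lab = 12  [e.wid - 2]
29. n11.fin = "py"  ["py"]
30. n11.tag = 28  [D.fin + B.lab + 5]
31. n16.depth = false  [C.lim > 12]
32. n16.acc = 17  [17]
33. n17.hot = 23  [A.acc + 6]
34. n18.depth = "nu"  [terminal]
35. n19.live = 12  [terminal]
36. n17.ok = "pnu"  ["p" ++ a.depth]
37. n17.lab = true  [c.live == 12]
38. n17.env = 24  [len(a.depth) + 22]
39. n20.wid = 10  [terminal]
40. n22.cnt = 15  [terminal]
41. n21.wid = 5  [5]
42. n21.off = -6  [f.cnt - 21]
43. n21.tag = true  [f.cnt > 14]
44. n21.lab = -8  [f.cnt * 2 - 38]
45. n16.fin = "mpnu"  ["m" ++ S.ok]
46. n16.tag = 13  [A.acc - 4]
47. n10.depth = 29  [A₁.tag * -2 + 55]
48. n10.acc = -9  [A₀.tag * -2 + 47]
49. n10.key = 27  [A₁.tag * 2 + 1]
50. n23.key = 28  [D₀.fin + 8]
51. n24.live = 9  [terminal]
52. n23.fin = -7  [c.live + D.key - 44]
53. n0.ok = "zw"  ["zw"]
54. n0.lab = true  [C.key > 26]
55. n0.env = 26  [C.key - 1]

28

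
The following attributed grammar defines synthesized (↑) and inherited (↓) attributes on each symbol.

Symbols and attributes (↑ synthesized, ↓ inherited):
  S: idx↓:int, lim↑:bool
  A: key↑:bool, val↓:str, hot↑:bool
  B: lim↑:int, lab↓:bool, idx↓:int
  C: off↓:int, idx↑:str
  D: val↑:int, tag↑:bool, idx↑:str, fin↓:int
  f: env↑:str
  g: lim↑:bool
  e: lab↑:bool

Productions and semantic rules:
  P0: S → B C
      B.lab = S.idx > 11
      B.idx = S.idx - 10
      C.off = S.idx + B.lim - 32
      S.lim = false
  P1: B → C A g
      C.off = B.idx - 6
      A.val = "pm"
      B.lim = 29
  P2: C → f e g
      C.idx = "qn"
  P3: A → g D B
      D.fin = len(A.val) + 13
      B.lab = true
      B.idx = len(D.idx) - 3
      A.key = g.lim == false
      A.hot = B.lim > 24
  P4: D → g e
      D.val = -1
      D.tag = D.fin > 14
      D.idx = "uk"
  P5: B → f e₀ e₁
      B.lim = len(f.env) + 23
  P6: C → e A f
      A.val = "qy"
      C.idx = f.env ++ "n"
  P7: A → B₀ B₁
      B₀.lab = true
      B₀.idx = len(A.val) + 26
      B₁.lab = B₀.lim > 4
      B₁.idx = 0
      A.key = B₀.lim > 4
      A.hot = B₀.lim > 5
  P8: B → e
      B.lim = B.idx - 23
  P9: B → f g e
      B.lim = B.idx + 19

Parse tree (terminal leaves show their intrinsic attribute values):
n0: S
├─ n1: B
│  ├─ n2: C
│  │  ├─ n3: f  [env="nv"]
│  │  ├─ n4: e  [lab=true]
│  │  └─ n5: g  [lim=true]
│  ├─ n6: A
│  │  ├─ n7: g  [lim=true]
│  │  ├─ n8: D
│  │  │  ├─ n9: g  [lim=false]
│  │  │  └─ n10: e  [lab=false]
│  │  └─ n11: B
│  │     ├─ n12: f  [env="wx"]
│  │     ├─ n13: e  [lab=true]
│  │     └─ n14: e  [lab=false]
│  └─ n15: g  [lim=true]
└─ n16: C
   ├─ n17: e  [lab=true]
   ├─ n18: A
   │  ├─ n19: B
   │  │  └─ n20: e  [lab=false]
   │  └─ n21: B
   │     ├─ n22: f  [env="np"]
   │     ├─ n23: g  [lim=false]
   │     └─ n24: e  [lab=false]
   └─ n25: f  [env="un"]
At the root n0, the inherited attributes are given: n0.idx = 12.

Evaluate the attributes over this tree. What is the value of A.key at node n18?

true

1. n0.idx = 12  [given at root]
2. n1.lab = true  [S.idx > 11]
3. n1.idx = 2  [S.idx - 10]
4. n2.off = -4  [B.idx - 6]
5. n3.env = "nv"  [terminal]
6. n4.lab = true  [terminal]
7. n5.lim = true  [terminal]
8. n2.idx = "qn"  ["qn"]
9. n6.val = "pm"  ["pm"]
10. n7.lim = true  [terminal]
11. n8.fin = 15  [len(A.val) + 13]
12. n9.lim = false  [terminal]
13. n10.lab = false  [terminal]
14. n8.val = -1  [-1]
15. n8.tag = true  [D.fin > 14]
16. n8.idx = "uk"  ["uk"]
17. n11.lab = true  [true]
18. n11.idx = -1  [len(D.idx) - 3]
19. n12.env = "wx"  [terminal]
20. n13.lab = true  [terminal]
21. n14.lab = false  [terminal]
22. n11.lim = 25  [len(f.env) + 23]
23. n6.key = false  [g.lim == false]
24. n6.hot = true  [B.lim > 24]
25. n15.lim = true  [terminal]
26. n1.lim = 29  [29]
27. n16.off = 9  [S.idx + B.lim - 32]
28. n17.lab = true  [terminal]
29. n18.val = "qy"  ["qy"]
30. n19.lab = true  [true]
31. n19.idx = 28  [len(A.val) + 26]
32. n20.lab = false  [terminal]
33. n19.lim = 5  [B.idx - 23]
34. n21.lab = true  [B₀.lim > 4]
35. n21.idx = 0  [0]
36. n22.env = "np"  [terminal]
37. n23.lim = false  [terminal]
38. n24.lab = false  [terminal]
39. n21.lim = 19  [B.idx + 19]
40. n18.key = true  [B₀.lim > 4]
41. n18.hot = false  [B₀.lim > 5]
42. n25.env = "un"  [terminal]
43. n16.idx = "unn"  [f.env ++ "n"]
44. n0.lim = false  [false]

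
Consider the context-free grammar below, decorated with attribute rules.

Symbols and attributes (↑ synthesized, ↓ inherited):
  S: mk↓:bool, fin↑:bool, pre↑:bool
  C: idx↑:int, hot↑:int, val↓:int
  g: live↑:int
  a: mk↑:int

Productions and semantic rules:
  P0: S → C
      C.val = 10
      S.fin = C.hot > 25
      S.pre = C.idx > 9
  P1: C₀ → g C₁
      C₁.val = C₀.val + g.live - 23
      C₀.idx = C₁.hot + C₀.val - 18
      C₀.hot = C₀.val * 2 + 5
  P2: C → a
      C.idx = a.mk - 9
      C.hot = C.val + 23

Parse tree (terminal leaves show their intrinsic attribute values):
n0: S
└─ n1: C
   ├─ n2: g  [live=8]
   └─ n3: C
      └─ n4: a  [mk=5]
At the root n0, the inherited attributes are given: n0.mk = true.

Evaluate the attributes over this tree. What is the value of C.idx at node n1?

1. n0.mk = true  [given at root]
2. n1.val = 10  [10]
3. n2.live = 8  [terminal]
4. n3.val = -5  [C₀.val + g.live - 23]
5. n4.mk = 5  [terminal]
6. n3.idx = -4  [a.mk - 9]
7. n3.hot = 18  [C.val + 23]
8. n1.idx = 10  [C₁.hot + C₀.val - 18]
9. n1.hot = 25  [C₀.val * 2 + 5]
10. n0.fin = false  [C.hot > 25]
11. n0.pre = true  [C.idx > 9]

10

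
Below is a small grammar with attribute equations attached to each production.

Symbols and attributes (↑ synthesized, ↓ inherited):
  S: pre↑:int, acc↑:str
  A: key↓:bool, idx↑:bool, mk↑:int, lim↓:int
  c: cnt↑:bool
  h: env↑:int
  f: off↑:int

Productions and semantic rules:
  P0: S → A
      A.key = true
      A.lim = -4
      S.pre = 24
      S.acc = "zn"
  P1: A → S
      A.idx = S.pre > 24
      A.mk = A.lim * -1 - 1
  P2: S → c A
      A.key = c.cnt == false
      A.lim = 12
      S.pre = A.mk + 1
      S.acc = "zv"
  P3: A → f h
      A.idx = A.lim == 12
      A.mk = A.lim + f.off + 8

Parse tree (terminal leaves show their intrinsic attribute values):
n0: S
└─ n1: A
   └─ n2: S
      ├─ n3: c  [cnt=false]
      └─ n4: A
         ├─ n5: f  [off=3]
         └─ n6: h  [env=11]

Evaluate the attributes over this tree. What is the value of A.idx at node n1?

false

1. n1.key = true  [true]
2. n1.lim = -4  [-4]
3. n3.cnt = false  [terminal]
4. n4.key = true  [c.cnt == false]
5. n4.lim = 12  [12]
6. n5.off = 3  [terminal]
7. n6.env = 11  [terminal]
8. n4.idx = true  [A.lim == 12]
9. n4.mk = 23  [A.lim + f.off + 8]
10. n2.pre = 24  [A.mk + 1]
11. n2.acc = "zv"  ["zv"]
12. n1.idx = false  [S.pre > 24]
13. n1.mk = 3  [A.lim * -1 - 1]
14. n0.pre = 24  [24]
15. n0.acc = "zn"  ["zn"]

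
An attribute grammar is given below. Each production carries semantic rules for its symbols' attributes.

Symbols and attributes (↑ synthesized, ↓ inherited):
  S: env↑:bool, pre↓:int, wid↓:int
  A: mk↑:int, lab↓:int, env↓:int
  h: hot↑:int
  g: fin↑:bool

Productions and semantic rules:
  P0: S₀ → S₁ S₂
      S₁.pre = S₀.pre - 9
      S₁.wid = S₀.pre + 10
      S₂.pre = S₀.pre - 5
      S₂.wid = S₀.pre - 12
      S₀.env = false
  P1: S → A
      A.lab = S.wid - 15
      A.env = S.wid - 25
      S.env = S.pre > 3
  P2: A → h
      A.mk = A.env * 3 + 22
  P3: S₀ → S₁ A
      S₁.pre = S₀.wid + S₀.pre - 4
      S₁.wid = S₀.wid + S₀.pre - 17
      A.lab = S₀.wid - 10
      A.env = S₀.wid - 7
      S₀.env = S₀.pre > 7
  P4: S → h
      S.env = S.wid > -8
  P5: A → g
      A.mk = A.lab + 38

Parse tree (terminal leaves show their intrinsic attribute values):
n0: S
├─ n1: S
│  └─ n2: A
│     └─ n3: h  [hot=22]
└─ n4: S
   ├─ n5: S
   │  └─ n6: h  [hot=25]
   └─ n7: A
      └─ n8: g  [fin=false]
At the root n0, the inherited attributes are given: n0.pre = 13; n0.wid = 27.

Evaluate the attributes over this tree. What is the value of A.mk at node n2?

16

1. n0.pre = 13  [given at root]
2. n0.wid = 27  [given at root]
3. n1.pre = 4  [S₀.pre - 9]
4. n1.wid = 23  [S₀.pre + 10]
5. n2.lab = 8  [S.wid - 15]
6. n2.env = -2  [S.wid - 25]
7. n3.hot = 22  [terminal]
8. n2.mk = 16  [A.env * 3 + 22]
9. n1.env = true  [S.pre > 3]
10. n4.pre = 8  [S₀.pre - 5]
11. n4.wid = 1  [S₀.pre - 12]
12. n5.pre = 5  [S₀.wid + S₀.pre - 4]
13. n5.wid = -8  [S₀.wid + S₀.pre - 17]
14. n6.hot = 25  [terminal]
15. n5.env = false  [S.wid > -8]
16. n7.lab = -9  [S₀.wid - 10]
17. n7.env = -6  [S₀.wid - 7]
18. n8.fin = false  [terminal]
19. n7.mk = 29  [A.lab + 38]
20. n4.env = true  [S₀.pre > 7]
21. n0.env = false  [false]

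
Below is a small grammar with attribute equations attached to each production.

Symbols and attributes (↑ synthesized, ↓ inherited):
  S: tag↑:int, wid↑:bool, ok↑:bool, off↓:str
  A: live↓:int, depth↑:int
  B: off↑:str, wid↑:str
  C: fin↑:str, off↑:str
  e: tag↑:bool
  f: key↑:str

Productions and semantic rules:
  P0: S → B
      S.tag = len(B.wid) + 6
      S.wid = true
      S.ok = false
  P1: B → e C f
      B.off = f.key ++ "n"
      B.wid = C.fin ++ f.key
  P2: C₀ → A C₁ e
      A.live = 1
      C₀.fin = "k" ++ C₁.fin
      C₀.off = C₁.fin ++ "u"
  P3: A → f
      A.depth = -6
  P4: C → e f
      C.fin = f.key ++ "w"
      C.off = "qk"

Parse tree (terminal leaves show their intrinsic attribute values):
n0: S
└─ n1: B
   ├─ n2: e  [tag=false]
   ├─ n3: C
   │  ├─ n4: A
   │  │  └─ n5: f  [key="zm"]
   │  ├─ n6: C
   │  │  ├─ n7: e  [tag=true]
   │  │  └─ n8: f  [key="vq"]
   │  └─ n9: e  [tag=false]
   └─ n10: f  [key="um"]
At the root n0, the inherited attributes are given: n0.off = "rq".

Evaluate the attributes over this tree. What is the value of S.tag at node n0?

1. n0.off = "rq"  [given at root]
2. n2.tag = false  [terminal]
3. n4.live = 1  [1]
4. n5.key = "zm"  [terminal]
5. n4.depth = -6  [-6]
6. n7.tag = true  [terminal]
7. n8.key = "vq"  [terminal]
8. n6.fin = "vqw"  [f.key ++ "w"]
9. n6.off = "qk"  ["qk"]
10. n9.tag = false  [terminal]
11. n3.fin = "kvqw"  ["k" ++ C₁.fin]
12. n3.off = "vqwu"  [C₁.fin ++ "u"]
13. n10.key = "um"  [terminal]
14. n1.off = "umn"  [f.key ++ "n"]
15. n1.wid = "kvqwum"  [C.fin ++ f.key]
16. n0.tag = 12  [len(B.wid) + 6]
17. n0.wid = true  [true]
18. n0.ok = false  [false]

12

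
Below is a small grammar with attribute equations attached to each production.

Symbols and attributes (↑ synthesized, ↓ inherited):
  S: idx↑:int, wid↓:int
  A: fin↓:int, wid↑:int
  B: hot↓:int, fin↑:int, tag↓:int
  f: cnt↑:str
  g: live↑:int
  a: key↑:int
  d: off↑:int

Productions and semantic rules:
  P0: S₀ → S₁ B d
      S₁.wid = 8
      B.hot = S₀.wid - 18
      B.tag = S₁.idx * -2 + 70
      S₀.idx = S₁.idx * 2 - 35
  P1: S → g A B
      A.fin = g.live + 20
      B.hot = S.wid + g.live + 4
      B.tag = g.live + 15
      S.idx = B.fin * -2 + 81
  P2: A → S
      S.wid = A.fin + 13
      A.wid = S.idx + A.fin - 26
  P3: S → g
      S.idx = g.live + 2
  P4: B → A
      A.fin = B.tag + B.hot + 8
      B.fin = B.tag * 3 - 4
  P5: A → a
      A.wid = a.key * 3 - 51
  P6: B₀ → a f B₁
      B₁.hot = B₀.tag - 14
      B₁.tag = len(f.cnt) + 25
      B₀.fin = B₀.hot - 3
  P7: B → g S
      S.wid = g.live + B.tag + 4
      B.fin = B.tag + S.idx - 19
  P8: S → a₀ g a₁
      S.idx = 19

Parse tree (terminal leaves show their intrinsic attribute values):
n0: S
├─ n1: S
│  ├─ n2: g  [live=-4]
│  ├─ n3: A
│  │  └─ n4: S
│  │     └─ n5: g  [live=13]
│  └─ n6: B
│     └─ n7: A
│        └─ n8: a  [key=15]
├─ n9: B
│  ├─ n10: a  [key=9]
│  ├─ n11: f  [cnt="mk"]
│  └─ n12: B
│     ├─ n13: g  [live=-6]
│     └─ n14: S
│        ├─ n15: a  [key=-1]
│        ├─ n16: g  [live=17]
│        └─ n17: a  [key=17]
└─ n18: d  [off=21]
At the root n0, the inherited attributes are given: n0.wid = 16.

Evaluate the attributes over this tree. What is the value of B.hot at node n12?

1. n0.wid = 16  [given at root]
2. n1.wid = 8  [8]
3. n2.live = -4  [terminal]
4. n3.fin = 16  [g.live + 20]
5. n4.wid = 29  [A.fin + 13]
6. n5.live = 13  [terminal]
7. n4.idx = 15  [g.live + 2]
8. n3.wid = 5  [S.idx + A.fin - 26]
9. n6.hot = 8  [S.wid + g.live + 4]
10. n6.tag = 11  [g.live + 15]
11. n7.fin = 27  [B.tag + B.hot + 8]
12. n8.key = 15  [terminal]
13. n7.wid = -6  [a.key * 3 - 51]
14. n6.fin = 29  [B.tag * 3 - 4]
15. n1.idx = 23  [B.fin * -2 + 81]
16. n9.hot = -2  [S₀.wid - 18]
17. n9.tag = 24  [S₁.idx * -2 + 70]
18. n10.key = 9  [terminal]
19. n11.cnt = "mk"  [terminal]
20. n12.hot = 10  [B₀.tag - 14]
21. n12.tag = 27  [len(f.cnt) + 25]
22. n13.live = -6  [terminal]
23. n14.wid = 25  [g.live + B.tag + 4]
24. n15.key = -1  [terminal]
25. n16.live = 17  [terminal]
26. n17.key = 17  [terminal]
27. n14.idx = 19  [19]
28. n12.fin = 27  [B.tag + S.idx - 19]
29. n9.fin = -5  [B₀.hot - 3]
30. n18.off = 21  [terminal]
31. n0.idx = 11  [S₁.idx * 2 - 35]

10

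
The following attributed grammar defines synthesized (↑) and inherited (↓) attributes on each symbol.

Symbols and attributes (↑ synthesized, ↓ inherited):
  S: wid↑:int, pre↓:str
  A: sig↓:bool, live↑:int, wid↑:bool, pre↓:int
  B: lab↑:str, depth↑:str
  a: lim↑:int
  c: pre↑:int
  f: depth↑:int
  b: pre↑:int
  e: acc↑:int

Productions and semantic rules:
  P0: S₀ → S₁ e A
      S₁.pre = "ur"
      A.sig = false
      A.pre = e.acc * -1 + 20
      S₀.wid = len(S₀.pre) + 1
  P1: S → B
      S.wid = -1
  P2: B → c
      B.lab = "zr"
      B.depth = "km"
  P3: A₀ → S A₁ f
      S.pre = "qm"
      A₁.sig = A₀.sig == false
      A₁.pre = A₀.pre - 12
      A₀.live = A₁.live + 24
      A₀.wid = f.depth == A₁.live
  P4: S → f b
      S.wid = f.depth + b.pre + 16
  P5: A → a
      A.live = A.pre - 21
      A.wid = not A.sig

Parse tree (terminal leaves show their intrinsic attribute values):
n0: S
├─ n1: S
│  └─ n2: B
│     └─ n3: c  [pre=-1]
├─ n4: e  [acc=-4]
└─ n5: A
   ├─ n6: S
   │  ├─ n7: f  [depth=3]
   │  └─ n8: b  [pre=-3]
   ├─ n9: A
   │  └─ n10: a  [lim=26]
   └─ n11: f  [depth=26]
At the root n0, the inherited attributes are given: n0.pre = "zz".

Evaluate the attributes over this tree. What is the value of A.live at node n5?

15

1. n0.pre = "zz"  [given at root]
2. n1.pre = "ur"  ["ur"]
3. n3.pre = -1  [terminal]
4. n2.lab = "zr"  ["zr"]
5. n2.depth = "km"  ["km"]
6. n1.wid = -1  [-1]
7. n4.acc = -4  [terminal]
8. n5.sig = false  [false]
9. n5.pre = 24  [e.acc * -1 + 20]
10. n6.pre = "qm"  ["qm"]
11. n7.depth = 3  [terminal]
12. n8.pre = -3  [terminal]
13. n6.wid = 16  [f.depth + b.pre + 16]
14. n9.sig = true  [A₀.sig == false]
15. n9.pre = 12  [A₀.pre - 12]
16. n10.lim = 26  [terminal]
17. n9.live = -9  [A.pre - 21]
18. n9.wid = false  [not A.sig]
19. n11.depth = 26  [terminal]
20. n5.live = 15  [A₁.live + 24]
21. n5.wid = false  [f.depth == A₁.live]
22. n0.wid = 3  [len(S₀.pre) + 1]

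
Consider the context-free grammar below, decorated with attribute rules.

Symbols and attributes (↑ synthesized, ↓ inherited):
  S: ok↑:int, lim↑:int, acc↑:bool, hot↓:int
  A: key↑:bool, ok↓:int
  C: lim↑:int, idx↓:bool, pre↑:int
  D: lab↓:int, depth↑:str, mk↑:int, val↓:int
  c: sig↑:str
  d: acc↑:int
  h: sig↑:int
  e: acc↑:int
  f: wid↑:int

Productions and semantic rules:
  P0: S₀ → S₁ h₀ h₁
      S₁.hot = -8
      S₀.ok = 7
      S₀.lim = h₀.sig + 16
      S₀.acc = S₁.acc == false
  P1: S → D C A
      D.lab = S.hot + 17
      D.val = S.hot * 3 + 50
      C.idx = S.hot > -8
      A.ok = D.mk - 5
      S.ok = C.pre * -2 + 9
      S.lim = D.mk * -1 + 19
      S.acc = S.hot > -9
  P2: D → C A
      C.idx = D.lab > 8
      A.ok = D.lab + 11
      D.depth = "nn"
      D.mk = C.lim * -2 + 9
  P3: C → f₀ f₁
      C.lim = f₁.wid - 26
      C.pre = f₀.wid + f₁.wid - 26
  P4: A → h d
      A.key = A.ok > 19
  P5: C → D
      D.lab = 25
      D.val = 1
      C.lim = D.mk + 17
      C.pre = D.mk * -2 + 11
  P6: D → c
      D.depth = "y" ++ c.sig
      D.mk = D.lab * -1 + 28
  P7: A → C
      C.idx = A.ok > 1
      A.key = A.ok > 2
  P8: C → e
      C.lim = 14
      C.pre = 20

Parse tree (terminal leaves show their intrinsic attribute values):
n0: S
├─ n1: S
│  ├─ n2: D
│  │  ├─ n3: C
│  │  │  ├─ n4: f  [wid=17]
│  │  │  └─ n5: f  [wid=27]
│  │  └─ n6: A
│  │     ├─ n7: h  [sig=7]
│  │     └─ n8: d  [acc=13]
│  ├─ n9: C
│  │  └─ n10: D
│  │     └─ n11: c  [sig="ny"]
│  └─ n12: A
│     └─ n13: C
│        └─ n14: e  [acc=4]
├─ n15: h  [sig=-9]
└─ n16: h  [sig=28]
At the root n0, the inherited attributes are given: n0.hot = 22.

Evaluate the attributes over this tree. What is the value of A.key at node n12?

1. n0.hot = 22  [given at root]
2. n1.hot = -8  [-8]
3. n2.lab = 9  [S.hot + 17]
4. n2.val = 26  [S.hot * 3 + 50]
5. n3.idx = true  [D.lab > 8]
6. n4.wid = 17  [terminal]
7. n5.wid = 27  [terminal]
8. n3.lim = 1  [f₁.wid - 26]
9. n3.pre = 18  [f₀.wid + f₁.wid - 26]
10. n6.ok = 20  [D.lab + 11]
11. n7.sig = 7  [terminal]
12. n8.acc = 13  [terminal]
13. n6.key = true  [A.ok > 19]
14. n2.depth = "nn"  ["nn"]
15. n2.mk = 7  [C.lim * -2 + 9]
16. n9.idx = false  [S.hot > -8]
17. n10.lab = 25  [25]
18. n10.val = 1  [1]
19. n11.sig = "ny"  [terminal]
20. n10.depth = "yny"  ["y" ++ c.sig]
21. n10.mk = 3  [D.lab * -1 + 28]
22. n9.lim = 20  [D.mk + 17]
23. n9.pre = 5  [D.mk * -2 + 11]
24. n12.ok = 2  [D.mk - 5]
25. n13.idx = true  [A.ok > 1]
26. n14.acc = 4  [terminal]
27. n13.lim = 14  [14]
28. n13.pre = 20  [20]
29. n12.key = false  [A.ok > 2]
30. n1.ok = -1  [C.pre * -2 + 9]
31. n1.lim = 12  [D.mk * -1 + 19]
32. n1.acc = true  [S.hot > -9]
33. n15.sig = -9  [terminal]
34. n16.sig = 28  [terminal]
35. n0.ok = 7  [7]
36. n0.lim = 7  [h₀.sig + 16]
37. n0.acc = false  [S₁.acc == false]

false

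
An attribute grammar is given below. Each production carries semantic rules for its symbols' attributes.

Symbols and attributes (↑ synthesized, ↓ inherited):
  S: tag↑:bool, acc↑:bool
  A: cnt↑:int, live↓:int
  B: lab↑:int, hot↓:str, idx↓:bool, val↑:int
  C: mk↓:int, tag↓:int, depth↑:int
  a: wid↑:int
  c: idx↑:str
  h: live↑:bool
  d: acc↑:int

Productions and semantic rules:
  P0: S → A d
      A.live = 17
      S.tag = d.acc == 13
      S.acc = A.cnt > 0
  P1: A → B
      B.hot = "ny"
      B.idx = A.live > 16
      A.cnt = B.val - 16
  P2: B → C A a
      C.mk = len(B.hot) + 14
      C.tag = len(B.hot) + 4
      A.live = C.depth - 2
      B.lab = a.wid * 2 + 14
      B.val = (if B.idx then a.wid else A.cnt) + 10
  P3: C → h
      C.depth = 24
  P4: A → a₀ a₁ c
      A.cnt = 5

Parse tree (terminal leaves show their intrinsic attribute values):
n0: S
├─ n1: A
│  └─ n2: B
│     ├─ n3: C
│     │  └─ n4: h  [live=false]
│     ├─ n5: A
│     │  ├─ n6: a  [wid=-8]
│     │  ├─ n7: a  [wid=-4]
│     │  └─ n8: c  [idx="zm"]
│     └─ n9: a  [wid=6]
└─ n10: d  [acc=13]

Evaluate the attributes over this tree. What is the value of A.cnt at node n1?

0

1. n1.live = 17  [17]
2. n2.hot = "ny"  ["ny"]
3. n2.idx = true  [A.live > 16]
4. n3.mk = 16  [len(B.hot) + 14]
5. n3.tag = 6  [len(B.hot) + 4]
6. n4.live = false  [terminal]
7. n3.depth = 24  [24]
8. n5.live = 22  [C.depth - 2]
9. n6.wid = -8  [terminal]
10. n7.wid = -4  [terminal]
11. n8.idx = "zm"  [terminal]
12. n5.cnt = 5  [5]
13. n9.wid = 6  [terminal]
14. n2.lab = 26  [a.wid * 2 + 14]
15. n2.val = 16  [(if B.idx then a.wid else A.cnt) + 10]
16. n1.cnt = 0  [B.val - 16]
17. n10.acc = 13  [terminal]
18. n0.tag = true  [d.acc == 13]
19. n0.acc = false  [A.cnt > 0]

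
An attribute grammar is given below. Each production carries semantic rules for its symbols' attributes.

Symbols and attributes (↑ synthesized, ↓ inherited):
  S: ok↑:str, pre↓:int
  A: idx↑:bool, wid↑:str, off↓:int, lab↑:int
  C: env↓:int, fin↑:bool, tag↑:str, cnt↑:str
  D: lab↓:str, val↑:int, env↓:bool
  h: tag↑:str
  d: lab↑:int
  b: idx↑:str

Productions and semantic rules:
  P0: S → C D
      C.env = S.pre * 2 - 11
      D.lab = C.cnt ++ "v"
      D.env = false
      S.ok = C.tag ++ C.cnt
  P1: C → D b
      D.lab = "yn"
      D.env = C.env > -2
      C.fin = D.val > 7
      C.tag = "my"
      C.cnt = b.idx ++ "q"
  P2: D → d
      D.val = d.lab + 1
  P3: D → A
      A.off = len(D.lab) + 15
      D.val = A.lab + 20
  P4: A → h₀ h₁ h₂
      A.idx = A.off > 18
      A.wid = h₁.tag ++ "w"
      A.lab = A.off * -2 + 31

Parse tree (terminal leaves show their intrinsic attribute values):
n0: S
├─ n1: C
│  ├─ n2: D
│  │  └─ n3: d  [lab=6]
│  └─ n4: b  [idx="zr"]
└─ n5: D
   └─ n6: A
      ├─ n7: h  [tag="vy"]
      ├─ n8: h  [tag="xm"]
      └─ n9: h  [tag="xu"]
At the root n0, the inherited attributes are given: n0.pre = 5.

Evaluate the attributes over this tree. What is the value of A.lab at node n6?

1. n0.pre = 5  [given at root]
2. n1.env = -1  [S.pre * 2 - 11]
3. n2.lab = "yn"  ["yn"]
4. n2.env = true  [C.env > -2]
5. n3.lab = 6  [terminal]
6. n2.val = 7  [d.lab + 1]
7. n4.idx = "zr"  [terminal]
8. n1.fin = false  [D.val > 7]
9. n1.tag = "my"  ["my"]
10. n1.cnt = "zrq"  [b.idx ++ "q"]
11. n5.lab = "zrqv"  [C.cnt ++ "v"]
12. n5.env = false  [false]
13. n6.off = 19  [len(D.lab) + 15]
14. n7.tag = "vy"  [terminal]
15. n8.tag = "xm"  [terminal]
16. n9.tag = "xu"  [terminal]
17. n6.idx = true  [A.off > 18]
18. n6.wid = "xmw"  [h₁.tag ++ "w"]
19. n6.lab = -7  [A.off * -2 + 31]
20. n5.val = 13  [A.lab + 20]
21. n0.ok = "myzrq"  [C.tag ++ C.cnt]

-7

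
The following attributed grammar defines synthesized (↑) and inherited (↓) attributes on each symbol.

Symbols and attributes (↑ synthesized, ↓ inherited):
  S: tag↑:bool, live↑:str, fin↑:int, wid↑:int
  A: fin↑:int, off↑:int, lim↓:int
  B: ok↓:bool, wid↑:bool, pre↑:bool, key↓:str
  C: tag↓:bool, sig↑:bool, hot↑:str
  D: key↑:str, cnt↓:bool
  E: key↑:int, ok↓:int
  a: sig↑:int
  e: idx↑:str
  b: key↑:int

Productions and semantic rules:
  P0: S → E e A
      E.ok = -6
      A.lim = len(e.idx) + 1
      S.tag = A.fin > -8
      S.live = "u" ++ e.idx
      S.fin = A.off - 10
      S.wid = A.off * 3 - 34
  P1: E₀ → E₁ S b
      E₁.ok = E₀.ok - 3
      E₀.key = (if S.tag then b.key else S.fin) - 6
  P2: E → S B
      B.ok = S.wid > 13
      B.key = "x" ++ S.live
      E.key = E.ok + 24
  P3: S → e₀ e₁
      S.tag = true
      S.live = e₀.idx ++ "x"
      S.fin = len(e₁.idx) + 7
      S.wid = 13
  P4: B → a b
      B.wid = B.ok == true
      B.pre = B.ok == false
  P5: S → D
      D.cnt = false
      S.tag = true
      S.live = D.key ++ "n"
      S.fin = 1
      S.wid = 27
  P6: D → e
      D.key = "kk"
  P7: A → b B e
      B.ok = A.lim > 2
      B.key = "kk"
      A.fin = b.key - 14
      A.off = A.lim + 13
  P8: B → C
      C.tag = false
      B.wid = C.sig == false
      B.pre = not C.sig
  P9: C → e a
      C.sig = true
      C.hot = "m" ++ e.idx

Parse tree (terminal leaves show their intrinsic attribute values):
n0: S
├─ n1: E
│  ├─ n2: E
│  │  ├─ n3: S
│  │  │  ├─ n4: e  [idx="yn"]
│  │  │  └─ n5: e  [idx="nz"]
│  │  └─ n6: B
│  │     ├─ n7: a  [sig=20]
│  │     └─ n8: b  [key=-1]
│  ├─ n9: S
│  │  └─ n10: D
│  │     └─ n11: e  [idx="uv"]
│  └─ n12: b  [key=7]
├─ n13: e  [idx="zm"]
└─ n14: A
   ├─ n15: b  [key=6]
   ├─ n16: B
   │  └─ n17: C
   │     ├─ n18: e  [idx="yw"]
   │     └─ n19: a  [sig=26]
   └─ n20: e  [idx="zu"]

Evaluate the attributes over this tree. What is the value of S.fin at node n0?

1. n1.ok = -6  [-6]
2. n2.ok = -9  [E₀.ok - 3]
3. n4.idx = "yn"  [terminal]
4. n5.idx = "nz"  [terminal]
5. n3.tag = true  [true]
6. n3.live = "ynx"  [e₀.idx ++ "x"]
7. n3.fin = 9  [len(e₁.idx) + 7]
8. n3.wid = 13  [13]
9. n6.ok = false  [S.wid > 13]
10. n6.key = "xynx"  ["x" ++ S.live]
11. n7.sig = 20  [terminal]
12. n8.key = -1  [terminal]
13. n6.wid = false  [B.ok == true]
14. n6.pre = true  [B.ok == false]
15. n2.key = 15  [E.ok + 24]
16. n10.cnt = false  [false]
17. n11.idx = "uv"  [terminal]
18. n10.key = "kk"  ["kk"]
19. n9.tag = true  [true]
20. n9.live = "kkn"  [D.key ++ "n"]
21. n9.fin = 1  [1]
22. n9.wid = 27  [27]
23. n12.key = 7  [terminal]
24. n1.key = 1  [(if S.tag then b.key else S.fin) - 6]
25. n13.idx = "zm"  [terminal]
26. n14.lim = 3  [len(e.idx) + 1]
27. n15.key = 6  [terminal]
28. n16.ok = true  [A.lim > 2]
29. n16.key = "kk"  ["kk"]
30. n17.tag = false  [false]
31. n18.idx = "yw"  [terminal]
32. n19.sig = 26  [terminal]
33. n17.sig = true  [true]
34. n17.hot = "myw"  ["m" ++ e.idx]
35. n16.wid = false  [C.sig == false]
36. n16.pre = false  [not C.sig]
37. n20.idx = "zu"  [terminal]
38. n14.fin = -8  [b.key - 14]
39. n14.off = 16  [A.lim + 13]
40. n0.tag = false  [A.fin > -8]
41. n0.live = "uzm"  ["u" ++ e.idx]
42. n0.fin = 6  [A.off - 10]
43. n0.wid = 14  [A.off * 3 - 34]

6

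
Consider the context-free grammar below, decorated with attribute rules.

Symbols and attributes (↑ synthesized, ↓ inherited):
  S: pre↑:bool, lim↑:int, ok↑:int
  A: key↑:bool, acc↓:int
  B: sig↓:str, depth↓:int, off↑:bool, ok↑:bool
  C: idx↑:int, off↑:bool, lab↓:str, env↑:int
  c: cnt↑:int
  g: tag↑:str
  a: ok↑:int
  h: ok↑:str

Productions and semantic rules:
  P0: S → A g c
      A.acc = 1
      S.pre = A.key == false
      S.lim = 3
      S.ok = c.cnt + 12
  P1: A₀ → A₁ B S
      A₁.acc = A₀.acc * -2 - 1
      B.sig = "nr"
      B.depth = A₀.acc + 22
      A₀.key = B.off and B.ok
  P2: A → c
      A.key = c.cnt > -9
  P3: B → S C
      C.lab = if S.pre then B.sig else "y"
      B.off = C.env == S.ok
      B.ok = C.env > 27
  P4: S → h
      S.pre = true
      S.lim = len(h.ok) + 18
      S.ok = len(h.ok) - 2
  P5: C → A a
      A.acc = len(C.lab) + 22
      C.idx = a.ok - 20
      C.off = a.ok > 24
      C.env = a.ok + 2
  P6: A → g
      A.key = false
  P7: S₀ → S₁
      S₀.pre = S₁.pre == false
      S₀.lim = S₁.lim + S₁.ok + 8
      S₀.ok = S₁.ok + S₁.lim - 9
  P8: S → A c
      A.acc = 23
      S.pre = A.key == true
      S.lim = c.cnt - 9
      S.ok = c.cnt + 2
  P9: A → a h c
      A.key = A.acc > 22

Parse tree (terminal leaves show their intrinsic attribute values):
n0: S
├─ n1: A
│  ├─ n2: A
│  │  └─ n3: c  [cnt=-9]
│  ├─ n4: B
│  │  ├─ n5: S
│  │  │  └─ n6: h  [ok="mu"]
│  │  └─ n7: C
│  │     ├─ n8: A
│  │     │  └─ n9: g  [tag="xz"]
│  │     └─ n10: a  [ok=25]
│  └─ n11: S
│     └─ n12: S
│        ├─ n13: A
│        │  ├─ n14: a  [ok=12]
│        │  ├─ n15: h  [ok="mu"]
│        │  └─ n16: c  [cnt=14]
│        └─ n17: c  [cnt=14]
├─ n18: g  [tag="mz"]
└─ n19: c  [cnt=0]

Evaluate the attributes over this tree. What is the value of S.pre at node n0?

true

1. n1.acc = 1  [1]
2. n2.acc = -3  [A₀.acc * -2 - 1]
3. n3.cnt = -9  [terminal]
4. n2.key = false  [c.cnt > -9]
5. n4.sig = "nr"  ["nr"]
6. n4.depth = 23  [A₀.acc + 22]
7. n6.ok = "mu"  [terminal]
8. n5.pre = true  [true]
9. n5.lim = 20  [len(h.ok) + 18]
10. n5.ok = 0  [len(h.ok) - 2]
11. n7.lab = "nr"  [if S.pre then B.sig else "y"]
12. n8.acc = 24  [len(C.lab) + 22]
13. n9.tag = "xz"  [terminal]
14. n8.key = false  [false]
15. n10.ok = 25  [terminal]
16. n7.idx = 5  [a.ok - 20]
17. n7.off = true  [a.ok > 24]
18. n7.env = 27  [a.ok + 2]
19. n4.off = false  [C.env == S.ok]
20. n4.ok = false  [C.env > 27]
21. n13.acc = 23  [23]
22. n14.ok = 12  [terminal]
23. n15.ok = "mu"  [terminal]
24. n16.cnt = 14  [terminal]
25. n13.key = true  [A.acc > 22]
26. n17.cnt = 14  [terminal]
27. n12.pre = true  [A.key == true]
28. n12.lim = 5  [c.cnt - 9]
29. n12.ok = 16  [c.cnt + 2]
30. n11.pre = false  [S₁.pre == false]
31. n11.lim = 29  [S₁.lim + S₁.ok + 8]
32. n11.ok = 12  [S₁.ok + S₁.lim - 9]
33. n1.key = false  [B.off and B.ok]
34. n18.tag = "mz"  [terminal]
35. n19.cnt = 0  [terminal]
36. n0.pre = true  [A.key == false]
37. n0.lim = 3  [3]
38. n0.ok = 12  [c.cnt + 12]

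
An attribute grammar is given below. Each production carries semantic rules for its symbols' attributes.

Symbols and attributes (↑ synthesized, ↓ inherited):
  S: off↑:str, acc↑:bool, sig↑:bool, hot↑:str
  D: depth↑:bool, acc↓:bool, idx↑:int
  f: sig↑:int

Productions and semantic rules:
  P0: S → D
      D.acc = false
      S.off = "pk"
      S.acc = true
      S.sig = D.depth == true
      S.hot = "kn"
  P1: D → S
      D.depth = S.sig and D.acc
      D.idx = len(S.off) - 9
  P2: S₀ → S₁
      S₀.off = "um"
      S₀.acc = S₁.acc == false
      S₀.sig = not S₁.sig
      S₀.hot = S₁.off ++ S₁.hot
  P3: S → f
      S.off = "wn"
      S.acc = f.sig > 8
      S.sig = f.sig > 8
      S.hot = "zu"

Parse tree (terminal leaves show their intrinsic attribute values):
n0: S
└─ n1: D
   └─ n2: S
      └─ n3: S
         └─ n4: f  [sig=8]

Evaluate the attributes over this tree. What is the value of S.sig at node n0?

false

1. n1.acc = false  [false]
2. n4.sig = 8  [terminal]
3. n3.off = "wn"  ["wn"]
4. n3.acc = false  [f.sig > 8]
5. n3.sig = false  [f.sig > 8]
6. n3.hot = "zu"  ["zu"]
7. n2.off = "um"  ["um"]
8. n2.acc = true  [S₁.acc == false]
9. n2.sig = true  [not S₁.sig]
10. n2.hot = "wnzu"  [S₁.off ++ S₁.hot]
11. n1.depth = false  [S.sig and D.acc]
12. n1.idx = -7  [len(S.off) - 9]
13. n0.off = "pk"  ["pk"]
14. n0.acc = true  [true]
15. n0.sig = false  [D.depth == true]
16. n0.hot = "kn"  ["kn"]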